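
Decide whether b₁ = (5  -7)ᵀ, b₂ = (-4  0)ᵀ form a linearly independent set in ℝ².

linearly independent

Place the vectors as rows of a 2×2 matrix and reduce to echelon form.
The reduction yields 2 nonzero rows, so the rank is 2.
Since rank = 2 (the number of vectors), the set is linearly independent.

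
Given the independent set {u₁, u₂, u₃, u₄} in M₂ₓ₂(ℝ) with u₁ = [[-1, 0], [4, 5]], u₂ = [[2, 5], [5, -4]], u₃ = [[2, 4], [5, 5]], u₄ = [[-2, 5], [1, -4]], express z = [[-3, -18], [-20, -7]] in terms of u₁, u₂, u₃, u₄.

Identify each element with its coordinate vector in ℝ⁴ via {E₁₁, E₁₂, E₂₁, E₂₂}.
Set up the augmented matrix [u₁ | u₂ | u₃ | u₄ | z] and row-reduce.
The system has the unique solution (c₁, …, c₄) = (-1, -1, -2, -1).

z = -u₁ - u₂ - 2u₃ - u₄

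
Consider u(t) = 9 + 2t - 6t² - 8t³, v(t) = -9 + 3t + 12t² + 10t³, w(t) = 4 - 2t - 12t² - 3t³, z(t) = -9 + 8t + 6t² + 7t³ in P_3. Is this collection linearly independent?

Take coordinates with respect to the standard basis {1, t, …, t³}.
Form the 4×4 matrix with these as columns; its determinant is 2244.
A nonzero determinant means the columns are linearly independent.

linearly independent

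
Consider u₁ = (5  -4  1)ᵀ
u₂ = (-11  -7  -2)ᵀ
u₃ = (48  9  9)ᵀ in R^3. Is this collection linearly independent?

Form the 3×3 matrix with these as columns; its determinant is 0.
A zero determinant means the columns are linearly dependent.

linearly dependent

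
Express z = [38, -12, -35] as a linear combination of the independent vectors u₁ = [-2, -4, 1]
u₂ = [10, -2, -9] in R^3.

z = u₁ + 4u₂

Set up the augmented matrix [u₁ | u₂ | z] and row-reduce.
The system has the unique solution (α₁, α₂) = (1, 4).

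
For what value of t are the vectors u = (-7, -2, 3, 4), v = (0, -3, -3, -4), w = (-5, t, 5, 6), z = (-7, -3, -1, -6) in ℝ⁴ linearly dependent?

Place the vectors as rows of a 4×4 matrix; dependence ⇔ determinant zero.
Expanding, det = 98*t - 182.
This vanishes exactly when t = 13/7.

t = 13/7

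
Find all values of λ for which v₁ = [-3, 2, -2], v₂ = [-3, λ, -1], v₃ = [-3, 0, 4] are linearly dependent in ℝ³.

λ = 5/3

The set is linearly dependent precisely when det[v₁; v₂; v₃] = 0.
Cofactor expansion gives det = 30 - 18*λ.
This vanishes exactly when λ = 5/3.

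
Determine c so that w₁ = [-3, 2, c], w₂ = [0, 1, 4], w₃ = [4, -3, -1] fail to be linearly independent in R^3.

Place the vectors as rows of a 3×3 matrix; dependence ⇔ determinant zero.
Cofactor expansion gives det = -4*c - 1.
Solving -4*c - 1 = 0 yields c = -1/4.

c = -1/4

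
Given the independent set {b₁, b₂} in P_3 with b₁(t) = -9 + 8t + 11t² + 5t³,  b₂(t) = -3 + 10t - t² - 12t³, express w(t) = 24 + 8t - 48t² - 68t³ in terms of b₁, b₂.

w = -4b₁ + 4b₂

Work in coordinates with respect to the standard basis {1, t, …, t³}.
Since b₁, b₂ are independent, the coefficients expressing w are uniquely determined by a linear system.
The system has the unique solution (α₁, α₂) = (-4, 4).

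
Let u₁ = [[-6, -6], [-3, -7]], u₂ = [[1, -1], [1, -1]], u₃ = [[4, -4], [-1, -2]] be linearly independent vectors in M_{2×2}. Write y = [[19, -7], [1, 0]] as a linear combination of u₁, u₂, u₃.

Work in coordinates with respect to the standard basis {E₁₁, E₁₂, E₂₁, E₂₂}.
Write y = α₁u₁ + … + α₃u₃ and equate components.
Back-substitution yields (α₁, α₂, α₃) = (-1, 1, 3).

y = -u₁ + u₂ + 3u₃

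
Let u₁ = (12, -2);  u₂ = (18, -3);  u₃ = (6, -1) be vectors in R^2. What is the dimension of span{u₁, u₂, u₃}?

Put the 2×3 matrix [u₁|u₂|u₃] into echelon form.
Exactly 1 pivot survives; hence the rank is 1.
(With 3 elements in a 2-dimensional space the rank is at most 2.)

1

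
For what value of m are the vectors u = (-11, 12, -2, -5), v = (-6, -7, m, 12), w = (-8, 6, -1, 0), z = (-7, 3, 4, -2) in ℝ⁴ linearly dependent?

Place the vectors as rows of a 4×4 matrix; dependence ⇔ determinant zero.
The determinant works out to 150*m - 625.
Solving 150*m - 625 = 0 yields m = 25/6.

m = 25/6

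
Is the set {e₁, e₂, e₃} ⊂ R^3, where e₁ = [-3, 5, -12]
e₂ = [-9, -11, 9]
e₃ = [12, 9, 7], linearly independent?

linearly independent

Row-reduce the matrix whose columns are e₁, e₂, e₃.
The reduction yields 3 nonzero rows, so the rank is 3.
Since rank = 3 (the number of vectors), the set is linearly independent.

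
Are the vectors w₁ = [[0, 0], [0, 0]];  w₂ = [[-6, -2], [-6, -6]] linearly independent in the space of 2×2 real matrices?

Take coordinates with respect to the standard basis {E₁₁, E₁₂, E₂₁, E₂₂}.
One of the vectors is the zero vector, so the set is linearly dependent.

linearly dependent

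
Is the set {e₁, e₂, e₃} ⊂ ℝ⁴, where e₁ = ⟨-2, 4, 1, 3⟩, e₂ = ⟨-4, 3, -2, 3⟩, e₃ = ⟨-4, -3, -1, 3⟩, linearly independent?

Row-reduce the matrix whose columns are e₁, e₂, e₃.
The reduction yields 3 nonzero rows, so the rank is 3.
Since rank = 3 (the number of vectors), the set is linearly independent.

linearly independent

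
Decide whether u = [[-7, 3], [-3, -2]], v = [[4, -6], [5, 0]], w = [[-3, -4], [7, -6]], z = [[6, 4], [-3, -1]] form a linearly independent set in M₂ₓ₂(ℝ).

Write each element as a coordinate vector in ℝ⁴ using {E₁₁, E₁₂, E₂₁, E₂₂}.
The matrix [u|v|w|z] has determinant -627.
A nonzero determinant means the columns are linearly independent.

linearly independent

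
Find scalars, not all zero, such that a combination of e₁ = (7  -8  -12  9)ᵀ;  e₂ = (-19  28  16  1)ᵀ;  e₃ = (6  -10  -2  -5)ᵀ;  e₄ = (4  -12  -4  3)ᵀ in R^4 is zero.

Write the vectors as columns of a matrix and find a nonzero vector in its null space.
A generator of the null space is (1, 1, 2, 0).

e₁ + e₂ + 2e₃ = 0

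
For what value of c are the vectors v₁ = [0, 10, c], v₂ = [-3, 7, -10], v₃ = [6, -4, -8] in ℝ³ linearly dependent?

c = -28

Dependence holds iff the 3×3 matrix [v₁ v₂ v₃] is singular.
The determinant works out to -30*c - 840.
This vanishes exactly when c = -28.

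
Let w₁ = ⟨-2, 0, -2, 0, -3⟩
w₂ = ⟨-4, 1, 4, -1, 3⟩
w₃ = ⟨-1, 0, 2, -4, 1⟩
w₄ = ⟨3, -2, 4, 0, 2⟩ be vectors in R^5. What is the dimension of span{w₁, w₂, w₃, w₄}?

Put the 5×4 matrix [w₁|w₂|w₃|w₄] into echelon form.
There are 4 pivot columns, so rank = 4.

dim = 4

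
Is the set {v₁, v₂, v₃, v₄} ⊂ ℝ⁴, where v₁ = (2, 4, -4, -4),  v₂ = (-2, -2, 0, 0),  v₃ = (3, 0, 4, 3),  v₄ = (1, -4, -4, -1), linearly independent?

Place the vectors as rows of a 4×4 matrix and reduce to echelon form.
The reduction yields 4 nonzero rows, so the rank is 4.
Since rank = 4 (the number of vectors), the set is linearly independent.

linearly independent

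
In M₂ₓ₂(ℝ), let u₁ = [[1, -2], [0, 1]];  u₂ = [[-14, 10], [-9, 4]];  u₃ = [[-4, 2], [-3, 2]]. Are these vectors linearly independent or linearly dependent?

linearly dependent

Write each element as a coordinate vector in ℝ⁴ using {E₁₁, E₁₂, E₂₁, E₂₂}.
Place the vectors as rows of a 3×4 matrix and reduce to echelon form.
The reduction yields 2 nonzero rows, so the rank is 2.
Since rank 2 < 3, the set is linearly dependent.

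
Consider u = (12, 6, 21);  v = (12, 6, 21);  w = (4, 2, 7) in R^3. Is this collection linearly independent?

One vector is a scalar multiple of another, so the set is dependent.

linearly dependent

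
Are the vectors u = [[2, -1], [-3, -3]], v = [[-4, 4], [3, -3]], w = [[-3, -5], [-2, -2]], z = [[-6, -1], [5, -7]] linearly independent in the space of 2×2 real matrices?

linearly independent

Take coordinates with respect to the standard basis {E₁₁, E₁₂, E₂₁, E₂₂}.
Place the vectors as rows of a 4×4 matrix and reduce to echelon form.
The reduction yields 4 nonzero rows, so the rank is 4.
Since rank = 4 (the number of vectors), the set is linearly independent.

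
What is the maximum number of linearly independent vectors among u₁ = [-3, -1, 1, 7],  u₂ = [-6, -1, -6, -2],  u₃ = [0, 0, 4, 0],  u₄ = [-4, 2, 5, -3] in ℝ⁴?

Put the 4×4 matrix [u₁|u₂|u₃|u₄] into echelon form.
Exactly 4 pivots survive; hence the rank is 4.

4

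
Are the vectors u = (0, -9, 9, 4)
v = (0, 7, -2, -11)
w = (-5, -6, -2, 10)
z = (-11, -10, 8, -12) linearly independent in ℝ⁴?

Place the vectors as rows of a 4×4 matrix and reduce to echelon form.
The reduction yields 4 nonzero rows, so the rank is 4.
Since rank = 4 (the number of vectors), the set is linearly independent.

linearly independent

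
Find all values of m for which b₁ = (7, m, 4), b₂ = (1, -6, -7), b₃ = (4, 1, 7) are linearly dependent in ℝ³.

The set is linearly dependent precisely when det[b₁; b₂; b₃] = 0.
Expanding, det = -35*m - 145.
Setting this to zero gives m = -29/7.

m = -29/7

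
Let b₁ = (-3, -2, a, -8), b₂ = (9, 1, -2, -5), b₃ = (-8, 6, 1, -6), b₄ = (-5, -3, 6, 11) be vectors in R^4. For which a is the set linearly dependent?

a = -58/5

The set is linearly dependent precisely when det[b₁; b₂; b₃; b₄] = 0.
The determinant works out to 280*a + 3248.
Setting this to zero gives a = -58/5.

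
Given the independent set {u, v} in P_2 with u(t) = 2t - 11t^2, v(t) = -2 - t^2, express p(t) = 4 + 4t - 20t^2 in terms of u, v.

p = 2u - 2v

Work in coordinates with respect to the standard basis {1, t, t^2}.
Solve the system with u, v as columns and p as the right-hand side.
Row-reducing the augmented matrix gives the unique coefficients (α₁, α₂) = (2, -2).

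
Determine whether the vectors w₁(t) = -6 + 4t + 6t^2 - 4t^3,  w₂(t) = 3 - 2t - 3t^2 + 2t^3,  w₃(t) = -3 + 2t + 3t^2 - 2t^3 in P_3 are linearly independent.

Write each element as a coordinate vector in ℝ⁴ using {1, t, …, t^3}.
Place the vectors as rows of a 3×4 matrix and reduce to echelon form.
The reduction yields 1 nonzero row, so the rank is 1.
Since rank 1 < 3, the set is linearly dependent.
Indeed w₁ + 2w₂ = 0.

linearly dependent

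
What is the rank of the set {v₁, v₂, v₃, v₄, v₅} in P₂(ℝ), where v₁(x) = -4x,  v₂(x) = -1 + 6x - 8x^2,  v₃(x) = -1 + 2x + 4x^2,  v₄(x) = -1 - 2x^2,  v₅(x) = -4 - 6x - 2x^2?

rank 3

Pass to coordinate vectors with respect to the basis {1, x, x^2}.
Put the 3×5 matrix [v₁|v₂|v₃|v₄|v₅] into echelon form.
The echelon form has 3 nonzero rows, so the rank is 3.
(With 5 elements in a 3-dimensional space the rank is at most 3.)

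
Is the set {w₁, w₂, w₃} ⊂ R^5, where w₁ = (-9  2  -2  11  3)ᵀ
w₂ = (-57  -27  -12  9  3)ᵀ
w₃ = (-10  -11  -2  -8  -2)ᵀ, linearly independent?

Row-reduce the matrix whose columns are w₁, w₂, w₃.
The reduction yields 2 nonzero rows, so the rank is 2.
Since rank 2 < 3, the set is linearly dependent.

linearly dependent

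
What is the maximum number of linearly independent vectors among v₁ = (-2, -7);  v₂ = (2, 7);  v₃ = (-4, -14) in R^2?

1

Row-reduce the 3×2 matrix with these as rows.
Exactly 1 pivot survives; hence the rank is 1.
(With 3 elements in a 2-dimensional space the rank is at most 2.)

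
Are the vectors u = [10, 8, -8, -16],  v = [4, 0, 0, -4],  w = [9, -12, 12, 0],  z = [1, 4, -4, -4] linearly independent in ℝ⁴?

Row-reduce the matrix whose columns are u, v, w, z.
The reduction yields 2 nonzero rows, so the rank is 2.
Since rank 2 < 4, the set is linearly dependent.
Indeed 3u - 12v + 2w = 0.

linearly dependent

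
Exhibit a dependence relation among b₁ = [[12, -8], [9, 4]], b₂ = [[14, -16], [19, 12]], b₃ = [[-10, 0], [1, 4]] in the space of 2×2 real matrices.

Take coordinates with respect to {E₁₁, E₁₂, E₂₁, E₂₂}.
Solve the homogeneous system with b₁, b₂, b₃ as columns by row-reducing the coefficient matrix.
A generator of the null space is (2, -1, 1).

2b₁ - b₂ + b₃ = 0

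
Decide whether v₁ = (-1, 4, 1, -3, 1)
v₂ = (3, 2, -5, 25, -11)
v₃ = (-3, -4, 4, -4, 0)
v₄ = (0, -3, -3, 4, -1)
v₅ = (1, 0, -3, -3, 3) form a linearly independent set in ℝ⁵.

Row-reduce the matrix whose columns are v₁, v₂, v₃, v₄, v₅.
The reduction yields 4 nonzero rows, so the rank is 4.
Since rank 4 < 5, the set is linearly dependent.

linearly dependent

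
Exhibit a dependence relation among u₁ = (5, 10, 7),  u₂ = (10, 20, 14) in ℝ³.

2u₁ - u₂ = 0

Row-reduce the matrix with u₁, u₂ as columns; the null space gives the coefficients.
The free variable yields coefficients (2, -1) (any nonzero multiple also works).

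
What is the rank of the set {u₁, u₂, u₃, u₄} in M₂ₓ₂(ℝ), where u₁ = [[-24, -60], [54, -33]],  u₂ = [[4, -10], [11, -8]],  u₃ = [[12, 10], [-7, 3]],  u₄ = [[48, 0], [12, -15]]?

rank 2

Pass to coordinate vectors with respect to the basis {E₁₁, E₁₂, E₂₁, E₂₂}.
Apply Gaussian elimination to the matrix whose rows are u₁, u₂, u₃, u₄.
There are 2 pivot columns, so rank = 2.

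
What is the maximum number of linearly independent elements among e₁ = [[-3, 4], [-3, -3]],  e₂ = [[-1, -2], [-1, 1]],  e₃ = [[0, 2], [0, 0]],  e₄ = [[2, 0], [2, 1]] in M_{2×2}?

Represent each element by its coordinate vector in ℝ⁴.
Row-reduce the 4×4 matrix with these as rows.
Reduction leaves 3 leading entries, giving rank 3.

3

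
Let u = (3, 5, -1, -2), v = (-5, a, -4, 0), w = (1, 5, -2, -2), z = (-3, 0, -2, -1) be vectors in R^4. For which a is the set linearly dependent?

Place the vectors as rows of a 4×4 matrix; dependence ⇔ determinant zero.
The determinant works out to 3*a - 15.
Setting this to zero gives a = 5.

a = 5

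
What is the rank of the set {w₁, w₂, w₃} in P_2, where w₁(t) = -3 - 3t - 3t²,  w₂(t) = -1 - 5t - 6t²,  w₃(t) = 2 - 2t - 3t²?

Represent each element by its coordinate vector in ℝ³.
Put the 3×3 matrix [w₁|w₂|w₃] into echelon form.
There are 2 pivot columns, so rank = 2.

rank 2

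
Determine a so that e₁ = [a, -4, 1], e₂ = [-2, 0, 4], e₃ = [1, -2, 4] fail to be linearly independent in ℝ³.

Place the vectors as rows of a 3×3 matrix; dependence ⇔ determinant zero.
The determinant works out to 8*a - 44.
Solving 8*a - 44 = 0 yields a = 11/2.

a = 11/2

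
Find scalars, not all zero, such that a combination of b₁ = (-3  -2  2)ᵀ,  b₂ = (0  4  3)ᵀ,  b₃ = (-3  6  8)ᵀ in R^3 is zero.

Set up α₁b₁ + … + α₃b₃ = 0 and solve the homogeneous system.
A generator of the null space is (1, 2, -1).

b₁ + 2b₂ - b₃ = 0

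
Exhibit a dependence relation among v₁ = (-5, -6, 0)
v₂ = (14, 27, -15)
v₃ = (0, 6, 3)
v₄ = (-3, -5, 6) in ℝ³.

Solve the homogeneous system with v₁, v₂, v₃, v₄ as columns by row-reducing the coefficient matrix.
The free variable yields coefficients (1, 1, -1, 3) (any nonzero multiple also works).

v₁ + v₂ - v₃ + 3v₄ = 0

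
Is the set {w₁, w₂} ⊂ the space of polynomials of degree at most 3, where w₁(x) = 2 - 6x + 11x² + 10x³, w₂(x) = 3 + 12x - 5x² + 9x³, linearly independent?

linearly independent

Write each element as a coordinate vector in ℝ⁴ using {1, x, …, x³}.
Row-reduce the matrix whose columns are w₁, w₂.
The reduction yields 2 nonzero rows, so the rank is 2.
Since rank = 2 (the number of vectors), the set is linearly independent.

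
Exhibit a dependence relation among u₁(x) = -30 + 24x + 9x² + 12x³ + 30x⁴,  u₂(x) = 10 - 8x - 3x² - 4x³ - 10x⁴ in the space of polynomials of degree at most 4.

u₁ + 3u₂ = 0

Pass to coordinate vectors relative to the basis {1, x, …, x⁴}.
Write the vectors as columns of a matrix and find a nonzero vector in its null space.
The free variable yields coefficients (1, 3) (any nonzero multiple also works).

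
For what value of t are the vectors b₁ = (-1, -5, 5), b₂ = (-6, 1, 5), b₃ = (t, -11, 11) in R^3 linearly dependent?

t = -11/5

The vectors are dependent exactly when the determinant of the matrix with rows b₁, b₂, b₃ vanishes.
Cofactor expansion gives det = -30*t - 66.
This vanishes exactly when t = -11/5.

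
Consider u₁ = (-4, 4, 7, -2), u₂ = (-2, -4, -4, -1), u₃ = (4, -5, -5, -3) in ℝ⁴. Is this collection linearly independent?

Row-reduce the matrix whose columns are u₁, u₂, u₃.
The reduction yields 3 nonzero rows, so the rank is 3.
Since rank = 3 (the number of vectors), the set is linearly independent.

linearly independent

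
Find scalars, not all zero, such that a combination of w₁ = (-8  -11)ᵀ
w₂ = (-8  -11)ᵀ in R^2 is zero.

w₁ - w₂ = 0

Write the vectors as columns of a matrix and find a nonzero vector in its null space.
A generator of the null space is (1, -1).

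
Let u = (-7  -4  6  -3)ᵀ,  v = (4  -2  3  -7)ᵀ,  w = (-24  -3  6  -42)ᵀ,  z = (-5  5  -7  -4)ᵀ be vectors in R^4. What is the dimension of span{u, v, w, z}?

3

Form the matrix with u, v, w, z as columns and reduce.
The echelon form has 3 nonzero rows, so the rank is 3.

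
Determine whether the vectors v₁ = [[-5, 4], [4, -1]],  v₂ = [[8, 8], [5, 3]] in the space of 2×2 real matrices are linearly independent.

linearly independent

Take coordinates with respect to the standard basis {E₁₁, E₁₂, E₂₁, E₂₂}.
Place the vectors as rows of a 2×4 matrix and reduce to echelon form.
The reduction yields 2 nonzero rows, so the rank is 2.
Since rank = 2 (the number of vectors), the set is linearly independent.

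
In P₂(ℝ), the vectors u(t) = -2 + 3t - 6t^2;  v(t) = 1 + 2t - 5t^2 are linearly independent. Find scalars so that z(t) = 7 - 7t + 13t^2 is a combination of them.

Work in coordinates with respect to the standard basis {1, t, t^2}.
Write z = a₁u + a₂v and equate components.
Back-substitution yields (a₁, a₂) = (-3, 1).

z = -3u + v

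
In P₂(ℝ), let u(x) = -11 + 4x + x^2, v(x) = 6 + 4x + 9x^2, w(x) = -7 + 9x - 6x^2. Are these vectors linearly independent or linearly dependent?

linearly independent

Write each element as a coordinate vector in ℝ³ using {1, x, x^2}.
The matrix [u|v|w] has determinant 1129.
A nonzero determinant means the columns are linearly independent.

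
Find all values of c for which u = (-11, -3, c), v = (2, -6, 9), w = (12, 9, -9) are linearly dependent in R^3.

c = 9/10

The vectors are dependent exactly when the determinant of the matrix with rows u, v, w vanishes.
The determinant works out to 90*c - 81.
This vanishes exactly when c = 9/10.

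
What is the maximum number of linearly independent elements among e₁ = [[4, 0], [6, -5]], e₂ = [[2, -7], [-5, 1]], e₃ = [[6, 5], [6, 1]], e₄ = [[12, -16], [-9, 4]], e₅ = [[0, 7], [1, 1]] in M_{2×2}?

4

Represent each element by its coordinate vector in ℝ⁴.
Apply Gaussian elimination to the matrix whose rows are e₁, e₂, e₃, e₄, e₅.
The echelon form has 4 nonzero rows, so the rank is 4.
(With 5 elements in a 4-dimensional space the rank is at most 4.)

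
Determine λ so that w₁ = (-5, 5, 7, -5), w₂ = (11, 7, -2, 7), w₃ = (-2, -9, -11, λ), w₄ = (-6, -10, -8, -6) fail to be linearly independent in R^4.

λ = -4

Place the vectors as rows of a 4×4 matrix; dependence ⇔ determinant zero.
Cofactor expansion gives det = -404*λ - 1616.
Setting this to zero gives λ = -4.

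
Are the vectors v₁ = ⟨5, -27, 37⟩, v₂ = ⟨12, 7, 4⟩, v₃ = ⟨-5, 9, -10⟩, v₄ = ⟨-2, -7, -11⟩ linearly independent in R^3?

linearly dependent

There are 4 vectors in a 3-dimensional space, so they cannot be linearly independent.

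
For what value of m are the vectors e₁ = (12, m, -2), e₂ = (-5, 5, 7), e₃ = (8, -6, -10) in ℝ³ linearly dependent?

m = 38/3

Place the vectors as rows of a 3×3 matrix; dependence ⇔ determinant zero.
The determinant works out to 6*m - 76.
This vanishes exactly when m = 38/3.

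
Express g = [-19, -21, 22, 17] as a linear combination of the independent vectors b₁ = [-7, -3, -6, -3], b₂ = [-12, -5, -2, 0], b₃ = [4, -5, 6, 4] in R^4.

g = -3b₁ + 4b₂ + 2b₃

Solve the system with b₁, b₂, b₃ as columns and g as the right-hand side.
The system has the unique solution (c₁, c₂, c₃) = (-3, 4, 2).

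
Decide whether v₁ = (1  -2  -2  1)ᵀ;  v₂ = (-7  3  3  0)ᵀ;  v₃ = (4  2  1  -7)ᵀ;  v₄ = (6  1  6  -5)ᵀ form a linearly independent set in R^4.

Place the vectors as rows of a 4×4 matrix and reduce to echelon form.
The reduction yields 4 nonzero rows, so the rank is 4.
Since rank = 4 (the number of vectors), the set is linearly independent.

linearly independent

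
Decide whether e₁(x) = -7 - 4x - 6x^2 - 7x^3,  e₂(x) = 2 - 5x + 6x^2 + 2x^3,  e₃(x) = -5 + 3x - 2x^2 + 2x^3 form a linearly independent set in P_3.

Take coordinates with respect to the standard basis {1, x, …, x^3}.
Row-reduce the matrix whose columns are e₁, e₂, e₃.
The reduction yields 3 nonzero rows, so the rank is 3.
Since rank = 3 (the number of vectors), the set is linearly independent.

linearly independent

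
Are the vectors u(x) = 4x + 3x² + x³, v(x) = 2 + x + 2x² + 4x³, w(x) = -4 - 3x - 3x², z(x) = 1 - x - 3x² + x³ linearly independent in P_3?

linearly independent

Take coordinates with respect to the standard basis {1, x, …, x³}.
The matrix [u|v|w|z] has determinant -181.
A nonzero determinant means the columns are linearly independent.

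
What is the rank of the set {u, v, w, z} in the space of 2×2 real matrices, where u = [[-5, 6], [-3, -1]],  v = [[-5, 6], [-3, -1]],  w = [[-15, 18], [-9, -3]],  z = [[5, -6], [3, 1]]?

Pass to coordinate vectors with respect to the basis {E₁₁, E₁₂, E₂₁, E₂₂}.
Form the matrix with u, v, w, z as columns and reduce.
Exactly 1 pivot survives; hence the rank is 1.

1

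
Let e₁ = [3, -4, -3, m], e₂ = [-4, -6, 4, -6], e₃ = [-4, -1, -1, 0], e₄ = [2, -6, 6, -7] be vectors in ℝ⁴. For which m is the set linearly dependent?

Place the vectors as rows of a 4×4 matrix; dependence ⇔ determinant zero.
The determinant works out to 22 - 20*m.
Solving 22 - 20*m = 0 yields m = 11/10.

m = 11/10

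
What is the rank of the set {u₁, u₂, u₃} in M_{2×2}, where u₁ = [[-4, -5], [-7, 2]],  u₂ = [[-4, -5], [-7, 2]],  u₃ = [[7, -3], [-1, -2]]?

rank 2

Represent each element by its coordinate vector in ℝ⁴.
Form the matrix with u₁, u₂, u₃ as columns and reduce.
The echelon form has 2 nonzero rows, so the rank is 2.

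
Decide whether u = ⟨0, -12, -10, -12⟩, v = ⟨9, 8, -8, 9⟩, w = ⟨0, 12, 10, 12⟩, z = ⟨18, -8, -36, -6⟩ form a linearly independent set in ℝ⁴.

linearly dependent

Form the 4×4 matrix with these as columns; its determinant is 0.
A zero determinant means the columns are linearly dependent.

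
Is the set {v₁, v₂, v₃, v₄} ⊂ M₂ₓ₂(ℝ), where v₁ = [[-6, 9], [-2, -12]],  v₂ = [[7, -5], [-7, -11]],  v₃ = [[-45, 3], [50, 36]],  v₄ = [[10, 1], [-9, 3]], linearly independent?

Write each element as a coordinate vector in ℝ⁴ using {E₁₁, E₁₂, E₂₁, E₂₂}.
Place the vectors as rows of a 4×4 matrix and reduce to echelon form.
The reduction yields 3 nonzero rows, so the rank is 3.
Since rank 3 < 4, the set is linearly dependent.
Indeed v₁ + 3v₂ + v₃ + 3v₄ = 0.

linearly dependent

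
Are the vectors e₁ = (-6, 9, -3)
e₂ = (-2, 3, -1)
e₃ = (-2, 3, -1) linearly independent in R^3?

Row-reduce the matrix whose columns are e₁, e₂, e₃.
The reduction yields 1 nonzero row, so the rank is 1.
Since rank 1 < 3, the set is linearly dependent.
Indeed e₁ - 3e₂ = 0.

linearly dependent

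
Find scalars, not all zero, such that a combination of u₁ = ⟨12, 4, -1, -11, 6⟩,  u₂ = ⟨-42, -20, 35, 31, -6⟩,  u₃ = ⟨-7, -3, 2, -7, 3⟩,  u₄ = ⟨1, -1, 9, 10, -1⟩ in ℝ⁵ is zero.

2u₁ + u₂ - 3u₃ - 3u₄ = 0

Row-reduce the matrix with u₁, u₂, u₃, u₄ as columns; the null space gives the coefficients.
A generator of the null space is (2, 1, -3, -3).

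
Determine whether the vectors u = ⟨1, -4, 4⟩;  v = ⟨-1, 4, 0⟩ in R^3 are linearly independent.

Place the vectors as rows of a 2×3 matrix and reduce to echelon form.
The reduction yields 2 nonzero rows, so the rank is 2.
Since rank = 2 (the number of vectors), the set is linearly independent.

linearly independent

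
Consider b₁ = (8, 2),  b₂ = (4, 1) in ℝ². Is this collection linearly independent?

linearly dependent

Form the 2×2 matrix with these as columns; its determinant is 0.
A zero determinant means the columns are linearly dependent.
Indeed b₁ - 2b₂ = 0.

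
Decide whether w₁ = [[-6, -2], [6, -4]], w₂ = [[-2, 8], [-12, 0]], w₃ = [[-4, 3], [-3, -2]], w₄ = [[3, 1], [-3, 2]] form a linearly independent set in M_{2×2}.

Take coordinates with respect to the standard basis {E₁₁, E₁₂, E₂₁, E₂₂}.
One vector is a scalar multiple of another, so the set is dependent.

linearly dependent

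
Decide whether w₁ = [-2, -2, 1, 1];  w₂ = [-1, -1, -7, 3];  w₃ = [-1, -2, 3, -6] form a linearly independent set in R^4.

Place the vectors as rows of a 3×4 matrix and reduce to echelon form.
The reduction yields 3 nonzero rows, so the rank is 3.
Since rank = 3 (the number of vectors), the set is linearly independent.

linearly independent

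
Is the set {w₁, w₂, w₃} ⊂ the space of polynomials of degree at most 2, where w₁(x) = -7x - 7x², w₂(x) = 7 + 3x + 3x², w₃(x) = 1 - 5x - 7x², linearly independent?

linearly independent

Write each element as a coordinate vector in ℝ³ using {1, x, x²}.
Row-reduce the matrix whose columns are w₁, w₂, w₃.
The reduction yields 3 nonzero rows, so the rank is 3.
Since rank = 3 (the number of vectors), the set is linearly independent.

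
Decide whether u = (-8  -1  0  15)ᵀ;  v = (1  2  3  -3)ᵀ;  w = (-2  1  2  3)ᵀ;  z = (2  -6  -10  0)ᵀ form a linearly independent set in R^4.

Place the vectors as rows of a 4×4 matrix and reduce to echelon form.
The reduction yields 2 nonzero rows, so the rank is 2.
Since rank 2 < 4, the set is linearly dependent.

linearly dependent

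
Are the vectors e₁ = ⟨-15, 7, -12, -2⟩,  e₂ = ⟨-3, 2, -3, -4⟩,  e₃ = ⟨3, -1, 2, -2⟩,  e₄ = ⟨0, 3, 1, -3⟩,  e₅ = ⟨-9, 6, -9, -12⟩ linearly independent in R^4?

There are 5 vectors in a 4-dimensional space, so they cannot be linearly independent.

linearly dependent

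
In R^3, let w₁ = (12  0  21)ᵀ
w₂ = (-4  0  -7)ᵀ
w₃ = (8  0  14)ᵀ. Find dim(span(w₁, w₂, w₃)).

Put the 3×3 matrix [w₁|w₂|w₃] into echelon form.
The echelon form has 1 nonzero row, so the rank is 1.

1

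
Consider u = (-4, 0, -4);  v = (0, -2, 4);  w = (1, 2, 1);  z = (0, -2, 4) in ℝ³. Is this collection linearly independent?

There are 4 vectors in a 3-dimensional space, so they cannot be linearly independent.

linearly dependent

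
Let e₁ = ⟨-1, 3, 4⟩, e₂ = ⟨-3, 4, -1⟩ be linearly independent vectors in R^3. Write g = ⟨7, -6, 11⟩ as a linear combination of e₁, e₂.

Solve the system with e₁, e₂ as columns and g as the right-hand side.
The system has the unique solution (a₁, a₂) = (2, -3).

g = 2e₁ - 3e₂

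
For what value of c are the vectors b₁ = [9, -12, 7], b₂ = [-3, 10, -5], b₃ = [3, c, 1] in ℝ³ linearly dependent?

The vectors are dependent exactly when the determinant of the matrix with rows b₁, b₂, b₃ vanishes.
Expanding, det = 24*c + 24.
Solving 24*c + 24 = 0 yields c = -1.

c = -1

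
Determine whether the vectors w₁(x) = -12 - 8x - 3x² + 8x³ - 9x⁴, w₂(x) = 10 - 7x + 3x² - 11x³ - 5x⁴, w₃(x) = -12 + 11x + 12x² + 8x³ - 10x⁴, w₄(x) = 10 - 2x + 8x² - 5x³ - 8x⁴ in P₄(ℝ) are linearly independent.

linearly independent

Write each element as a coordinate vector in ℝ⁵ using {1, x, …, x⁴}.
Place the vectors as rows of a 4×5 matrix and reduce to echelon form.
The reduction yields 4 nonzero rows, so the rank is 4.
Since rank = 4 (the number of vectors), the set is linearly independent.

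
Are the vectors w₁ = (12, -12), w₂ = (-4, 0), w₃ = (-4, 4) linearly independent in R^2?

linearly dependent

There are 3 vectors in a 2-dimensional space, so they cannot be linearly independent.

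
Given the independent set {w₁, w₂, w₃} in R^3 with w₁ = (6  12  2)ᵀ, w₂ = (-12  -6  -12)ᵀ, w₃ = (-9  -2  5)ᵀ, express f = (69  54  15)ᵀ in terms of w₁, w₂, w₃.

f = 3w₁ - 2w₂ - 3w₃

Set up the augmented matrix [w₁ | w₂ | w₃ | f] and row-reduce.
The system has the unique solution (c₁, c₂, c₃) = (3, -2, -3).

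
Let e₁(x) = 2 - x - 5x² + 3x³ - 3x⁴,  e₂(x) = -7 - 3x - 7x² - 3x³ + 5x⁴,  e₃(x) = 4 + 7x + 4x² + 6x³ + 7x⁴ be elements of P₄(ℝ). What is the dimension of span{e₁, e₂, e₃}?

dim = 3

Pass to coordinate vectors with respect to the basis {1, x, …, x⁴}.
Put the 5×3 matrix [e₁|e₂|e₃] into echelon form.
Exactly 3 pivots survive; hence the rank is 3.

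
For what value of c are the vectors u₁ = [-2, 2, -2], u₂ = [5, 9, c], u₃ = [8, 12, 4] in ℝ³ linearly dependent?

The vectors are dependent exactly when the determinant of the matrix with rows u₁, u₂, u₃ vanishes.
Cofactor expansion gives det = 40*c - 88.
Solving 40*c - 88 = 0 yields c = 11/5.

c = 11/5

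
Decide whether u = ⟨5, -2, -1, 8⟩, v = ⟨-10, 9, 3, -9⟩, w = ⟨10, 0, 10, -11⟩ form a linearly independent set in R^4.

Row-reduce the matrix whose columns are u, v, w.
The reduction yields 3 nonzero rows, so the rank is 3.
Since rank = 3 (the number of vectors), the set is linearly independent.

linearly independent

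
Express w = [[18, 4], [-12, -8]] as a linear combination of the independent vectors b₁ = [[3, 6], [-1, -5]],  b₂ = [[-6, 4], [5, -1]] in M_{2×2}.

Take coordinate vectors relative to {E₁₁, E₁₂, E₂₁, E₂₂}.
Set up the augmented matrix [b₁ | b₂ | w] and row-reduce.
The system has the unique solution (c₁, c₂) = (2, -2).

w = 2b₁ - 2b₂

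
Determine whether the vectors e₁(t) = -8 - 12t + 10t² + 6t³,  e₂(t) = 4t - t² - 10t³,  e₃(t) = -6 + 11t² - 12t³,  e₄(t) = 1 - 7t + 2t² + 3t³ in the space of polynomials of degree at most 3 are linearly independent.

linearly independent

Take coordinates with respect to the standard basis {1, t, …, t³}.
Place the vectors as rows of a 4×4 matrix and reduce to echelon form.
The reduction yields 4 nonzero rows, so the rank is 4.
Since rank = 4 (the number of vectors), the set is linearly independent.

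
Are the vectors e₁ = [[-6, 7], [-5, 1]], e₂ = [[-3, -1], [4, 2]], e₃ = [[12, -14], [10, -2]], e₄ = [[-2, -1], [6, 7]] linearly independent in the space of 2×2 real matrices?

linearly dependent

Write each element as a coordinate vector in ℝ⁴ using {E₁₁, E₁₂, E₂₁, E₂₂}.
One vector is a scalar multiple of another, so the set is dependent.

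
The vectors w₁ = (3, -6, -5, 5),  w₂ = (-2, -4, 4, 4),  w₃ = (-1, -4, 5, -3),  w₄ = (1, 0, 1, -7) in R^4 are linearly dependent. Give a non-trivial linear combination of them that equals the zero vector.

w₂ - w₃ + w₄ = 0

Solve the homogeneous system with w₁, w₂, w₃, w₄ as columns by row-reducing the coefficient matrix.
One solution (up to scaling) is (0, 1, -1, 1).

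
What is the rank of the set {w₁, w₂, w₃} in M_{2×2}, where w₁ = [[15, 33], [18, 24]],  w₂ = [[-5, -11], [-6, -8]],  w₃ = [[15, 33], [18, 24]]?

Represent each element by its coordinate vector in ℝ⁴.
Put the 4×3 matrix [w₁|w₂|w₃] into echelon form.
Reduction leaves 1 leading entry, giving rank 1.

rank 1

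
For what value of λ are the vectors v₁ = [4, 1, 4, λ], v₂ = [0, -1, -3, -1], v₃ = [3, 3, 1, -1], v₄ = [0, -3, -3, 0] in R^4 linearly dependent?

λ = 3/2

Dependence holds iff the 4×4 matrix [v₁ v₂ v₃ v₄] is singular.
The determinant works out to 27 - 18*λ.
Solving 27 - 18*λ = 0 yields λ = 3/2.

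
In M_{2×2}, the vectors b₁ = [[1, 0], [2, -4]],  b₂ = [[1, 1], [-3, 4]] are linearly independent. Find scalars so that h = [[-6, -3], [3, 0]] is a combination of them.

h = -3b₁ - 3b₂

Identify each element with its coordinate vector in ℝ⁴ via {E₁₁, E₁₂, E₂₁, E₂₂}.
Solve the system with b₁, b₂ as columns and h as the right-hand side.
The system has the unique solution (α₁, α₂) = (-3, -3).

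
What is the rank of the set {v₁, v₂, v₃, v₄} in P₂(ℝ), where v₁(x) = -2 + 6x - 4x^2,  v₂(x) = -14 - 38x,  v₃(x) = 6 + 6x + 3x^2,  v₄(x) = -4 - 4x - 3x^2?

rank 3

Pass to coordinate vectors with respect to the basis {1, x, x^2}.
Form the matrix with v₁, v₂, v₃, v₄ as columns and reduce.
Reduction leaves 3 leading entries, giving rank 3.
(With 4 elements in a 3-dimensional space the rank is at most 3.)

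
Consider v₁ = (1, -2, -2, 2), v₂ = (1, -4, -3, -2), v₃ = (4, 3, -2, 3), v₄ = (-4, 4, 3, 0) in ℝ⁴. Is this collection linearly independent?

The matrix [v₁|v₂|v₃|v₄] has determinant 146.
A nonzero determinant means the columns are linearly independent.

linearly independent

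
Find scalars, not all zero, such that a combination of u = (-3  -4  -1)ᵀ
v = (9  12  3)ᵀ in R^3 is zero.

Row-reduce the matrix with u, v as columns; the null space gives the coefficients.
A generator of the null space is (3, 1).

3u + v = 0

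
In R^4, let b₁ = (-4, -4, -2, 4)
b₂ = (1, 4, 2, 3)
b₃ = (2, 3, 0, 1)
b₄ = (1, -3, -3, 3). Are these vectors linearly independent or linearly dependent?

linearly independent

Row-reduce the matrix whose columns are b₁, b₂, b₃, b₄.
The reduction yields 4 nonzero rows, so the rank is 4.
Since rank = 4 (the number of vectors), the set is linearly independent.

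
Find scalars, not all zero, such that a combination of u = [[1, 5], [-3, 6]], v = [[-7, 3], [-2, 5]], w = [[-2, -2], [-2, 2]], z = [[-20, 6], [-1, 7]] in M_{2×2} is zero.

u - 3v + w + z = 0

Take coordinates with respect to {E₁₁, E₁₂, E₂₁, E₂₂}.
Set up α₁u + … + α₄z = 0 and solve the homogeneous system.
The free variable yields coefficients (1, -3, 1, 1) (any nonzero multiple also works).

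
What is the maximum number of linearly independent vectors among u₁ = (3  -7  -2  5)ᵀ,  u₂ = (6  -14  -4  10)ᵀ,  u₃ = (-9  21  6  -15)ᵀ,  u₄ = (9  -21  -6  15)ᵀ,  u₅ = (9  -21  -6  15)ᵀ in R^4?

1

Put the 4×5 matrix [u₁|u₂|u₃|u₄|u₅] into echelon form.
Reduction leaves 1 leading entry, giving rank 1.
(With 5 elements in a 4-dimensional space the rank is at most 4.)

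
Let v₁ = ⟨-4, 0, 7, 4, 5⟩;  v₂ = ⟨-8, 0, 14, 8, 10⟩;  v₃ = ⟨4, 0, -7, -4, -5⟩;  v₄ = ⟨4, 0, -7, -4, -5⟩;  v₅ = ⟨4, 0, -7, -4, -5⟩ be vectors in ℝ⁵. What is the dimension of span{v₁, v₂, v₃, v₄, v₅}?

dim = 1

Put the 5×5 matrix [v₁|v₂|v₃|v₄|v₅] into echelon form.
Reduction leaves 1 leading entry, giving rank 1.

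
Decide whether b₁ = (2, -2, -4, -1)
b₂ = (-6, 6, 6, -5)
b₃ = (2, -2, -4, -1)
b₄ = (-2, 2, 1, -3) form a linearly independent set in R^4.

linearly dependent

Two of the vectors are equal, giving an immediate dependence.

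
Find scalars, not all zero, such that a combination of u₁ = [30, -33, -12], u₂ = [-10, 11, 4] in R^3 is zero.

Solve the homogeneous system with u₁, u₂ as columns by row-reducing the coefficient matrix.
One solution (up to scaling) is (1, 3).

u₁ + 3u₂ = 0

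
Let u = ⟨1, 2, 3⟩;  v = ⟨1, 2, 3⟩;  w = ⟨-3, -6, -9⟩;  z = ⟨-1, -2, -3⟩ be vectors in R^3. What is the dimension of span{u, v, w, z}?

1

Form the matrix with u, v, w, z as columns and reduce.
The echelon form has 1 nonzero row, so the rank is 1.
(With 4 elements in a 3-dimensional space the rank is at most 3.)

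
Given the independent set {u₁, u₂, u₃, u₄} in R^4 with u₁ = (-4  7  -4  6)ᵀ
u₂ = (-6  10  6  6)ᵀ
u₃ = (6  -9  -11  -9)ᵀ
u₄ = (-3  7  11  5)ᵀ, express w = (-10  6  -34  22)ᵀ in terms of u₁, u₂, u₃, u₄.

w = 4u₁ - 3u₂ - 4u₃ - 4u₄

Write w = a₁u₁ + … + a₄u₄ and equate components.
Back-substitution yields (a₁, …, a₄) = (4, -3, -4, -4).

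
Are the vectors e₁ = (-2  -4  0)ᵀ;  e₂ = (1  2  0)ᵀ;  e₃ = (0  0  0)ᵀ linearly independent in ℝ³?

One of the vectors is the zero vector, so the set is linearly dependent.

linearly dependent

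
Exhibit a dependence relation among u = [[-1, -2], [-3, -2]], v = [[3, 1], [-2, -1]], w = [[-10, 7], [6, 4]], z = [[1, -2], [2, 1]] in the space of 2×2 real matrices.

Write each element as a vector in ℝ⁴ using {E₁₁, E₁₂, E₂₁, E₂₂}.
Solve the homogeneous system with u, v, w, z as columns by row-reducing the coefficient matrix.
The free variable yields coefficients (2, 3, 1, 3) (any nonzero multiple also works).

2u + 3v + w + 3z = 0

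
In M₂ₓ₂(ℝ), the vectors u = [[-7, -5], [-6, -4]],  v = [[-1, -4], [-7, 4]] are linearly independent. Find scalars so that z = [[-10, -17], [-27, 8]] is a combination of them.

Take coordinate vectors relative to {E₁₁, E₁₂, E₂₁, E₂₂}.
Set up the augmented matrix [u | v | z] and row-reduce.
Row-reducing the augmented matrix gives the unique coefficients (α₁, α₂) = (1, 3).

z = u + 3v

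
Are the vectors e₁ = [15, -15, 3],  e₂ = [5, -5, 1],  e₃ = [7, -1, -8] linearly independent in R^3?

linearly dependent

Form the 3×3 matrix with these as columns; its determinant is 0.
A zero determinant means the columns are linearly dependent.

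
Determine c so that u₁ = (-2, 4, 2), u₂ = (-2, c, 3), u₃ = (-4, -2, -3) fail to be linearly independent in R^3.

The set is linearly dependent precisely when det[u₁; u₂; u₃] = 0.
The determinant works out to 14*c - 76.
Solving 14*c - 76 = 0 yields c = 38/7.

c = 38/7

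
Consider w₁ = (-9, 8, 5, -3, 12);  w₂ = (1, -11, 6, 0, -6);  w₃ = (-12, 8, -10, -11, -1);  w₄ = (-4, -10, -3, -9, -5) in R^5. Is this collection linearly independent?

linearly independent

Place the vectors as rows of a 4×5 matrix and reduce to echelon form.
The reduction yields 4 nonzero rows, so the rank is 4.
Since rank = 4 (the number of vectors), the set is linearly independent.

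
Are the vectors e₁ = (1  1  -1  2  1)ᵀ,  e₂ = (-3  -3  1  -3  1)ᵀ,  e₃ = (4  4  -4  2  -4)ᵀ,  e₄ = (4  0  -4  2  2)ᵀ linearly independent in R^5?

linearly independent

Row-reduce the matrix whose columns are e₁, e₂, e₃, e₄.
The reduction yields 4 nonzero rows, so the rank is 4.
Since rank = 4 (the number of vectors), the set is linearly independent.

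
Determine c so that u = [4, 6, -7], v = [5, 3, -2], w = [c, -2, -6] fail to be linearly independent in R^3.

c = -18

The vectors are dependent exactly when the determinant of the matrix with rows u, v, w vanishes.
Expanding, det = 9*c + 162.
Solving 9*c + 162 = 0 yields c = -18.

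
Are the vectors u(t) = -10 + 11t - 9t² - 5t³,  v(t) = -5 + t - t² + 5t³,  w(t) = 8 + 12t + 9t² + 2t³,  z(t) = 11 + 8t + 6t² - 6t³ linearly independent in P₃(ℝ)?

linearly independent

Take coordinates with respect to the standard basis {1, t, …, t³}.
Place the vectors as rows of a 4×4 matrix and reduce to echelon form.
The reduction yields 4 nonzero rows, so the rank is 4.
Since rank = 4 (the number of vectors), the set is linearly independent.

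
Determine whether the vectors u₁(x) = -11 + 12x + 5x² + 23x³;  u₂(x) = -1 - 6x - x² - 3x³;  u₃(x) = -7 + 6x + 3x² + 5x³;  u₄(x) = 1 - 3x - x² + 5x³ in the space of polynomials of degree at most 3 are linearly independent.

linearly dependent

Write each element as a coordinate vector in ℝ⁴ using {1, x, …, x³}.
Place the vectors as rows of a 4×4 matrix and reduce to echelon form.
The reduction yields 3 nonzero rows, so the rank is 3.
Since rank 3 < 4, the set is linearly dependent.
Indeed u₁ + u₂ - 2u₃ - 2u₄ = 0.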